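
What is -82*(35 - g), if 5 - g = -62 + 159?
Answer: -10414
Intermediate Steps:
g = -92 (g = 5 - (-62 + 159) = 5 - 1*97 = 5 - 97 = -92)
-82*(35 - g) = -82*(35 - 1*(-92)) = -82*(35 + 92) = -82*127 = -10414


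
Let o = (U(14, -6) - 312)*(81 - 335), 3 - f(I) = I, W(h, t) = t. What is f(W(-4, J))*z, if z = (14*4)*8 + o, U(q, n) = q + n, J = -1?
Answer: 310656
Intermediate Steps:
U(q, n) = n + q
f(I) = 3 - I
o = 77216 (o = ((-6 + 14) - 312)*(81 - 335) = (8 - 312)*(-254) = -304*(-254) = 77216)
z = 77664 (z = (14*4)*8 + 77216 = 56*8 + 77216 = 448 + 77216 = 77664)
f(W(-4, J))*z = (3 - 1*(-1))*77664 = (3 + 1)*77664 = 4*77664 = 310656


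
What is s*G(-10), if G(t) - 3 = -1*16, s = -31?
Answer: 403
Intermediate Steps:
G(t) = -13 (G(t) = 3 - 1*16 = 3 - 16 = -13)
s*G(-10) = -31*(-13) = 403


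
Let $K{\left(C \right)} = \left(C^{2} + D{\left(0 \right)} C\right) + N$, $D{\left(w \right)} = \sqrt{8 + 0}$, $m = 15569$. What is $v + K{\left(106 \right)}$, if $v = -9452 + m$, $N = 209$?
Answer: $17562 + 212 \sqrt{2} \approx 17862.0$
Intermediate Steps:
$D{\left(w \right)} = 2 \sqrt{2}$ ($D{\left(w \right)} = \sqrt{8} = 2 \sqrt{2}$)
$K{\left(C \right)} = 209 + C^{2} + 2 C \sqrt{2}$ ($K{\left(C \right)} = \left(C^{2} + 2 \sqrt{2} C\right) + 209 = \left(C^{2} + 2 C \sqrt{2}\right) + 209 = 209 + C^{2} + 2 C \sqrt{2}$)
$v = 6117$ ($v = -9452 + 15569 = 6117$)
$v + K{\left(106 \right)} = 6117 + \left(209 + 106^{2} + 2 \cdot 106 \sqrt{2}\right) = 6117 + \left(209 + 11236 + 212 \sqrt{2}\right) = 6117 + \left(11445 + 212 \sqrt{2}\right) = 17562 + 212 \sqrt{2}$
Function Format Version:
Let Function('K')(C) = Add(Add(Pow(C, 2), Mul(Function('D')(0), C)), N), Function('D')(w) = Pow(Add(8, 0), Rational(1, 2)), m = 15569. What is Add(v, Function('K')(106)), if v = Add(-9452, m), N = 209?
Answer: Add(17562, Mul(212, Pow(2, Rational(1, 2)))) ≈ 17862.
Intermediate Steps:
Function('D')(w) = Mul(2, Pow(2, Rational(1, 2))) (Function('D')(w) = Pow(8, Rational(1, 2)) = Mul(2, Pow(2, Rational(1, 2))))
Function('K')(C) = Add(209, Pow(C, 2), Mul(2, C, Pow(2, Rational(1, 2)))) (Function('K')(C) = Add(Add(Pow(C, 2), Mul(Mul(2, Pow(2, Rational(1, 2))), C)), 209) = Add(Add(Pow(C, 2), Mul(2, C, Pow(2, Rational(1, 2)))), 209) = Add(209, Pow(C, 2), Mul(2, C, Pow(2, Rational(1, 2)))))
v = 6117 (v = Add(-9452, 15569) = 6117)
Add(v, Function('K')(106)) = Add(6117, Add(209, Pow(106, 2), Mul(2, 106, Pow(2, Rational(1, 2))))) = Add(6117, Add(209, 11236, Mul(212, Pow(2, Rational(1, 2))))) = Add(6117, Add(11445, Mul(212, Pow(2, Rational(1, 2))))) = Add(17562, Mul(212, Pow(2, Rational(1, 2))))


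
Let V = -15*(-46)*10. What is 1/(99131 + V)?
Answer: 1/106031 ≈ 9.4312e-6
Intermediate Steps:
V = 6900 (V = 690*10 = 6900)
1/(99131 + V) = 1/(99131 + 6900) = 1/106031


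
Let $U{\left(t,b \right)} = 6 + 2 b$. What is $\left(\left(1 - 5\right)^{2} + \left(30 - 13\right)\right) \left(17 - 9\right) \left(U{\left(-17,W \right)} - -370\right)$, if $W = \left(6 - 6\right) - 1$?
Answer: $98736$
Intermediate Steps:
$W = -1$ ($W = 0 - 1 = -1$)
$\left(\left(1 - 5\right)^{2} + \left(30 - 13\right)\right) \left(17 - 9\right) \left(U{\left(-17,W \right)} - -370\right) = \left(\left(1 - 5\right)^{2} + \left(30 - 13\right)\right) \left(17 - 9\right) \left(\left(6 + 2 \left(-1\right)\right) - -370\right) = \left(\left(-4\right)^{2} + 17\right) 8 \left(\left(6 - 2\right) + 370\right) = \left(16 + 17\right) 8 \left(4 + 370\right) = 33 \cdot 8 \cdot 374 = 264 \cdot 374 = 98736$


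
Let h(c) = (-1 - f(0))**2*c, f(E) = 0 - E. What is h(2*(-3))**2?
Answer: 36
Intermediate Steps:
f(E) = -E
h(c) = c (h(c) = (-1 - (-1)*0)**2*c = (-1 - 1*0)**2*c = (-1 + 0)**2*c = (-1)**2*c = 1*c = c)
h(2*(-3))**2 = (2*(-3))**2 = (-6)**2 = 36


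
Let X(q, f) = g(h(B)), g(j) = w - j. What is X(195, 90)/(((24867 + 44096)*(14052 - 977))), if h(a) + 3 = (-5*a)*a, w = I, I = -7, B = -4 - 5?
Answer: 401/901691225 ≈ 4.4472e-7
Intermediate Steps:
B = -9
w = -7
h(a) = -3 - 5*a² (h(a) = -3 + (-5*a)*a = -3 - 5*a²)
g(j) = -7 - j
X(q, f) = 401 (X(q, f) = -7 - (-3 - 5*(-9)²) = -7 - (-3 - 5*81) = -7 - (-3 - 405) = -7 - 1*(-408) = -7 + 408 = 401)
X(195, 90)/(((24867 + 44096)*(14052 - 977))) = 401/(((24867 + 44096)*(14052 - 977))) = 401/((68963*13075)) = 401/901691225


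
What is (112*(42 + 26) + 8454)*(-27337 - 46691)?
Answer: -1189629960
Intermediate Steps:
(112*(42 + 26) + 8454)*(-27337 - 46691) = (112*68 + 8454)*(-74028) = (7616 + 8454)*(-74028) = 16070*(-74028) = -1189629960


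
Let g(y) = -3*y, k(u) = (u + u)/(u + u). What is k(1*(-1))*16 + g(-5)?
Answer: 31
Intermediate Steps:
k(u) = 1 (k(u) = (2*u)/((2*u)) = (2*u)*(1/(2*u)) = 1)
k(1*(-1))*16 + g(-5) = 1*16 - 3*(-5) = 16 + 15 = 31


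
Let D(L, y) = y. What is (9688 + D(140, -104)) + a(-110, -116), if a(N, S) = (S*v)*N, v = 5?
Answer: 73384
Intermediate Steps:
a(N, S) = 5*N*S (a(N, S) = (S*5)*N = (5*S)*N = 5*N*S)
(9688 + D(140, -104)) + a(-110, -116) = (9688 - 104) + 5*(-110)*(-116) = 9584 + 63800 = 73384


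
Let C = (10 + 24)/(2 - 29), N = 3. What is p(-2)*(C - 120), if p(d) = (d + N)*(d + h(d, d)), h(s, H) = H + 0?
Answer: 13096/27 ≈ 485.04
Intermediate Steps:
h(s, H) = H
p(d) = 2*d*(3 + d) (p(d) = (d + 3)*(d + d) = (3 + d)*(2*d) = 2*d*(3 + d))
C = -34/27 (C = 34/(-27) = 34*(-1/27) = -34/27 ≈ -1.2593)
p(-2)*(C - 120) = (2*(-2)*(3 - 2))*(-34/27 - 120) = (2*(-2)*1)*(-3274/27) = -4*(-3274/27) = 13096/27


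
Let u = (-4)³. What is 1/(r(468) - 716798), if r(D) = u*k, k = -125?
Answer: -1/708798 ≈ -1.4108e-6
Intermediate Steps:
u = -64
r(D) = 8000 (r(D) = -64*(-125) = 8000)
1/(r(468) - 716798) = 1/(8000 - 716798) = 1/(-708798) = -1/708798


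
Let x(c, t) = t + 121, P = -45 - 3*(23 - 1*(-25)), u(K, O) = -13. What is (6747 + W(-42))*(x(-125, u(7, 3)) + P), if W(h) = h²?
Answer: -689391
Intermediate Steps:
P = -189 (P = -45 - 3*(23 + 25) = -45 - 3*48 = -45 - 144 = -189)
x(c, t) = 121 + t
(6747 + W(-42))*(x(-125, u(7, 3)) + P) = (6747 + (-42)²)*((121 - 13) - 189) = (6747 + 1764)*(108 - 189) = 8511*(-81) = -689391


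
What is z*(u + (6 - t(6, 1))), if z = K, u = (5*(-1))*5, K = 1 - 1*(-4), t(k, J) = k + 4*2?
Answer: -165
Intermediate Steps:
t(k, J) = 8 + k (t(k, J) = k + 8 = 8 + k)
K = 5 (K = 1 + 4 = 5)
u = -25 (u = -5*5 = -25)
z = 5
z*(u + (6 - t(6, 1))) = 5*(-25 + (6 - (8 + 6))) = 5*(-25 + (6 - 1*14)) = 5*(-25 + (6 - 14)) = 5*(-25 - 8) = 5*(-33) = -165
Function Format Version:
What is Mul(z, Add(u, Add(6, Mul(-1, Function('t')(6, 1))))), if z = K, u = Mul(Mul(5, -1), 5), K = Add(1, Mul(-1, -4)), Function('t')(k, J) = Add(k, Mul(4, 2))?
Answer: -165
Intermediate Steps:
Function('t')(k, J) = Add(8, k) (Function('t')(k, J) = Add(k, 8) = Add(8, k))
K = 5 (K = Add(1, 4) = 5)
u = -25 (u = Mul(-5, 5) = -25)
z = 5
Mul(z, Add(u, Add(6, Mul(-1, Function('t')(6, 1))))) = Mul(5, Add(-25, Add(6, Mul(-1, Add(8, 6))))) = Mul(5, Add(-25, Add(6, Mul(-1, 14)))) = Mul(5, Add(-25, Add(6, -14))) = Mul(5, Add(-25, -8)) = Mul(5, -33) = -165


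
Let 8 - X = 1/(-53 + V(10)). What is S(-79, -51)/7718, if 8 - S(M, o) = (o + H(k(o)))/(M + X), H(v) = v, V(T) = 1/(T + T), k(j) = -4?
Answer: 543107/580154342 ≈ 0.00093614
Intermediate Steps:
V(T) = 1/(2*T)
X = 8492/1059 (X = 8 - 1/(-53 + (½)/10) = 8 - 1/(-53 + (½)*(⅒)) = 8 - 1/(-53 + 1/20) = 8 - 1/(-1059/20) = 8 - 1*(-20/1059) = 8 + 20/1059 = 8492/1059 ≈ 8.0189)
S(M, o) = 8 - (-4 + o)/(8492/1059 + M) (S(M, o) = 8 - (o - 4)/(M + 8492/1059) = 8 - (-4 + o)/(8492/1059 + M))
S(-79, -51)/7718 = ((72172 - 1059*(-51) + 8472*(-79))/(8492 + 1059*(-79)))/7718 = ((72172 + 54009 - 669288)/(8492 - 83661))*(1/7718) = (-543107/(-75169))*(1/7718) = -1/75169*(-543107)*(1/7718) = (543107/75169)*(1/7718) = 543107/580154342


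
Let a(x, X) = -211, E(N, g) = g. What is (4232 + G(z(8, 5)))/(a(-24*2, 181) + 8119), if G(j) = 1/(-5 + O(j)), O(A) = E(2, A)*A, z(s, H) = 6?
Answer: 43731/81716 ≈ 0.53516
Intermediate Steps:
O(A) = A**2 (O(A) = A*A = A**2)
G(j) = 1/(-5 + j**2)
(4232 + G(z(8, 5)))/(a(-24*2, 181) + 8119) = (4232 + 1/(-5 + 6**2))/(-211 + 8119) = (4232 + 1/(-5 + 36))/7908 = (4232 + 1/31)*(1/7908) = (131193/31)*(1/7908) = 43731/81716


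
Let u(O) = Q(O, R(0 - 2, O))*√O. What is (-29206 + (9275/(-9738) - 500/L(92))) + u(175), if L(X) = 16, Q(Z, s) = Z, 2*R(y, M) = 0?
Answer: -569443231/19476 + 875*√7 ≈ -26923.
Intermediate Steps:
R(y, M) = 0 (R(y, M) = (½)*0 = 0)
u(O) = O^(3/2) (u(O) = O*√O = O^(3/2))
(-29206 + (9275/(-9738) - 500/L(92))) + u(175) = (-29206 + (9275/(-9738) - 500/16)) + 175^(3/2) = (-29206 + (9275*(-1/9738) - 500*1/16)) + 875*√7 = (-29206 + (-9275/9738 - 125/4)) + 875*√7 = (-29206 - 627175/19476) + 875*√7 = -569443231/19476 + 875*√7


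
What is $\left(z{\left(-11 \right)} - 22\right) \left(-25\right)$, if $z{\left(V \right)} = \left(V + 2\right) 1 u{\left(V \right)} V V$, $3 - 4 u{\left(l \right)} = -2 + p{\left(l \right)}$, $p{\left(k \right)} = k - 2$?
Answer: $\frac{246125}{2} \approx 1.2306 \cdot 10^{5}$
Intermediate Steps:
$p{\left(k \right)} = -2 + k$
$u{\left(l \right)} = \frac{7}{4} - \frac{l}{4}$ ($u{\left(l \right)} = \frac{3}{4} - \frac{-2 + \left(-2 + l\right)}{4} = \frac{3}{4} - \frac{-4 + l}{4} = \frac{3}{4} - \left(-1 + \frac{l}{4}\right) = \frac{7}{4} - \frac{l}{4}$)
$z{\left(V \right)} = V^{2} \left(2 + V\right) \left(\frac{7}{4} - \frac{V}{4}\right)$ ($z{\left(V \right)} = \left(V + 2\right) 1 \left(\frac{7}{4} - \frac{V}{4}\right) V V = \left(2 + V\right) 1 \left(\frac{7}{4} - \frac{V}{4}\right) V^{2} = \left(2 + V\right) \left(\frac{7}{4} - \frac{V}{4}\right) V^{2} = V^{2} \left(2 + V\right) \left(\frac{7}{4} - \frac{V}{4}\right)$)
$\left(z{\left(-11 \right)} - 22\right) \left(-25\right) = \left(- \frac{\left(-11\right)^{2} \left(-7 - 11\right) \left(2 - 11\right)}{4} - 22\right) \left(-25\right) = \left(\left(- \frac{1}{4}\right) 121 \left(-18\right) \left(-9\right) - 22\right) \left(-25\right) = \left(- \frac{9801}{2} - 22\right) \left(-25\right) = \left(- \frac{9845}{2}\right) \left(-25\right) = \frac{246125}{2}$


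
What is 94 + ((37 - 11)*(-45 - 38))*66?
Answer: -142334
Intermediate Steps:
94 + ((37 - 11)*(-45 - 38))*66 = 94 + (26*(-83))*66 = 94 - 2158*66 = 94 - 142428 = -142334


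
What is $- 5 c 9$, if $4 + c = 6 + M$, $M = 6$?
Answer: $-360$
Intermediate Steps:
$c = 8$ ($c = -4 + \left(6 + 6\right) = -4 + 12 = 8$)
$- 5 c 9 = \left(-5\right) 8 \cdot 9 = \left(-40\right) 9 = -360$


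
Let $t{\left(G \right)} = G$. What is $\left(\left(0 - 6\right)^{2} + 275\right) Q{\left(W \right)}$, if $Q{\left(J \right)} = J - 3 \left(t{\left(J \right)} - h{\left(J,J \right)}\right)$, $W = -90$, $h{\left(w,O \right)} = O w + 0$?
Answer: $7613280$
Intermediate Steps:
$h{\left(w,O \right)} = O w$
$Q{\left(J \right)} = - 2 J + 3 J^{2}$ ($Q{\left(J \right)} = J - 3 \left(J - J J\right) = J - 3 \left(J - J^{2}\right) = J + \left(- 3 J + 3 J^{2}\right) = - 2 J + 3 J^{2}$)
$\left(\left(0 - 6\right)^{2} + 275\right) Q{\left(W \right)} = \left(\left(0 - 6\right)^{2} + 275\right) \left(- 90 \left(-2 + 3 \left(-90\right)\right)\right) = \left(\left(-6\right)^{2} + 275\right) \left(- 90 \left(-2 - 270\right)\right) = \left(36 + 275\right) \left(\left(-90\right) \left(-272\right)\right) = 311 \cdot 24480 = 7613280$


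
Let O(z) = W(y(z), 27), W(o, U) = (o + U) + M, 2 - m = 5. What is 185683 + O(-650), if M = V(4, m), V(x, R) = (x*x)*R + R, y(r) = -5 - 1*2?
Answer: 185652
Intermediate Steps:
y(r) = -7 (y(r) = -5 - 2 = -7)
m = -3 (m = 2 - 1*5 = 2 - 5 = -3)
V(x, R) = R + R*x² (V(x, R) = x²*R + R = R*x² + R = R + R*x²)
M = -51 (M = -3*(1 + 4²) = -3*(1 + 16) = -3*17 = -51)
W(o, U) = -51 + U + o (W(o, U) = (o + U) - 51 = (U + o) - 51 = -51 + U + o)
O(z) = -31 (O(z) = -51 + 27 - 7 = -31)
185683 + O(-650) = 185683 - 31 = 185652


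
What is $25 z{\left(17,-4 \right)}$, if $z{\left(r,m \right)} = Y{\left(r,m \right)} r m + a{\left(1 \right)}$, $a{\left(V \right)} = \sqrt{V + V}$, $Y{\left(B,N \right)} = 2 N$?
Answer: $13600 + 25 \sqrt{2} \approx 13635.0$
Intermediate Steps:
$a{\left(V \right)} = \sqrt{2} \sqrt{V}$ ($a{\left(V \right)} = \sqrt{2 V} = \sqrt{2} \sqrt{V}$)
$z{\left(r,m \right)} = \sqrt{2} + 2 r m^{2}$ ($z{\left(r,m \right)} = 2 m r m + \sqrt{2} \sqrt{1} = 2 m r m + \sqrt{2} \cdot 1 = 2 r m^{2} + \sqrt{2} = \sqrt{2} + 2 r m^{2}$)
$25 z{\left(17,-4 \right)} = 25 \left(\sqrt{2} + 2 \cdot 17 \left(-4\right)^{2}\right) = 25 \left(\sqrt{2} + 2 \cdot 17 \cdot 16\right) = 25 \left(\sqrt{2} + 544\right) = 25 \left(544 + \sqrt{2}\right) = 13600 + 25 \sqrt{2}$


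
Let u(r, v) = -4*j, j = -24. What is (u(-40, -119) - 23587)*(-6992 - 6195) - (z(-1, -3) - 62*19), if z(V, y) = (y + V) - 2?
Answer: 309777001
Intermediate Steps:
u(r, v) = 96 (u(r, v) = -4*(-24) = 96)
z(V, y) = -2 + V + y (z(V, y) = (V + y) - 2 = -2 + V + y)
(u(-40, -119) - 23587)*(-6992 - 6195) - (z(-1, -3) - 62*19) = (96 - 23587)*(-6992 - 6195) - ((-2 - 1 - 3) - 62*19) = -23491*(-13187) - (-6 - 1178) = 309775817 - 1*(-1184) = 309775817 + 1184 = 309777001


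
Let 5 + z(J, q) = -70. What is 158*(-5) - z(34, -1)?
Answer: -715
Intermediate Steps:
z(J, q) = -75 (z(J, q) = -5 - 70 = -75)
158*(-5) - z(34, -1) = 158*(-5) - 1*(-75) = -790 + 75 = -715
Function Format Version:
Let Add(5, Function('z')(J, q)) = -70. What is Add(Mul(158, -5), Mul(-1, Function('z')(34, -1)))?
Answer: -715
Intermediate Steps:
Function('z')(J, q) = -75 (Function('z')(J, q) = Add(-5, -70) = -75)
Add(Mul(158, -5), Mul(-1, Function('z')(34, -1))) = Add(Mul(158, -5), Mul(-1, -75)) = Add(-790, 75) = -715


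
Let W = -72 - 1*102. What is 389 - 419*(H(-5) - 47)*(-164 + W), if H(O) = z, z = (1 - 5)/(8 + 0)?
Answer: -6726656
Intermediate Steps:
W = -174 (W = -72 - 102 = -174)
z = -½ (z = -4/8 = -4*⅛ = -½ ≈ -0.50000)
H(O) = -½
389 - 419*(H(-5) - 47)*(-164 + W) = 389 - 419*(-½ - 47)*(-164 - 174) = 389 - (-39805)*(-338)/2 = 389 - 419*16055 = 389 - 6727045 = -6726656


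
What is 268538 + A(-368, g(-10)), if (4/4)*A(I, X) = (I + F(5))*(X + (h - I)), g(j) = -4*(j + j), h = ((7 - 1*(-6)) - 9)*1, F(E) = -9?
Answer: 98134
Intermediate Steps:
h = 4 (h = ((7 + 6) - 9)*1 = (13 - 9)*1 = 4*1 = 4)
g(j) = -8*j
A(I, X) = (-9 + I)*(4 + X - I) (A(I, X) = (I - 9)*(X + (4 - I)) = (-9 + I)*(4 + X - I))
268538 + A(-368, g(-10)) = 268538 + (-36 - 1*(-368)² - (-72)*(-10) + 13*(-368) - (-2944)*(-10)) = 268538 + (-36 - 1*135424 - 9*80 - 4784 - 368*80) = 268538 + (-36 - 135424 - 720 - 4784 - 29440) = 268538 - 170404 = 98134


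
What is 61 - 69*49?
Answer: -3320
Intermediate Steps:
61 - 69*49 = 61 - 3381 = -3320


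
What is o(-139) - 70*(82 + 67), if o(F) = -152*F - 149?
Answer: 10549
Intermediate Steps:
o(F) = -149 - 152*F
o(-139) - 70*(82 + 67) = (-149 - 152*(-139)) - 70*(82 + 67) = (-149 + 21128) - 70*149 = 20979 - 10430 = 10549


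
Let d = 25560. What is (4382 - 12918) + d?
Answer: 17024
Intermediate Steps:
(4382 - 12918) + d = (4382 - 12918) + 25560 = -8536 + 25560 = 17024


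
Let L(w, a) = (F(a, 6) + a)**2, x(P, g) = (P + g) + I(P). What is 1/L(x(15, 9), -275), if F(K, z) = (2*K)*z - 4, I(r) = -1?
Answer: 1/12809241 ≈ 7.8069e-8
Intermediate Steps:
F(K, z) = -4 + 2*K*z (F(K, z) = 2*K*z - 4 = -4 + 2*K*z)
x(P, g) = -1 + P + g (x(P, g) = (P + g) - 1 = -1 + P + g)
L(w, a) = (-4 + 13*a)**2 (L(w, a) = ((-4 + 2*a*6) + a)**2 = ((-4 + 12*a) + a)**2 = (-4 + 13*a)**2)
1/L(x(15, 9), -275) = 1/((-4 + 13*(-275))**2) = 1/((-4 - 3575)**2) = 1/((-3579)**2) = 1/12809241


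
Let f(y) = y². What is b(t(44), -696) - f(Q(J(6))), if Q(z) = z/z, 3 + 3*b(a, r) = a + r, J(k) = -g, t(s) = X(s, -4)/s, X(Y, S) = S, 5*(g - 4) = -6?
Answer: -7723/33 ≈ -234.03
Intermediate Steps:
g = 14/5 (g = 4 + (⅕)*(-6) = 4 - 6/5 = 14/5 ≈ 2.8000)
t(s) = -4/s
J(k) = -14/5 (J(k) = -1*14/5 = -14/5)
b(a, r) = -1 + a/3 + r/3 (b(a, r) = -1 + (a + r)/3 = -1 + (a/3 + r/3) = -1 + a/3 + r/3)
Q(z) = 1
b(t(44), -696) - f(Q(J(6))) = (-1 + (-4/44)/3 + (⅓)*(-696)) - 1*1² = (-1 + (-4*1/44)/3 - 232) - 1*1 = (-1 + (⅓)*(-1/11) - 232) - 1 = (-1 - 1/33 - 232) - 1 = -7690/33 - 1 = -7723/33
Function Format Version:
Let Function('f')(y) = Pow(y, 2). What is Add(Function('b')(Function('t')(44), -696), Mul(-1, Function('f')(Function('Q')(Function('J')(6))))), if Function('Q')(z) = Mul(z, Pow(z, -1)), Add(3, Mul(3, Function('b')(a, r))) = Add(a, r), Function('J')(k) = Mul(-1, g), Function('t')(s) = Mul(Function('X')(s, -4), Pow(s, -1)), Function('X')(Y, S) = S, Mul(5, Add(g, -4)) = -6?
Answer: Rational(-7723, 33) ≈ -234.03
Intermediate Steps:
g = Rational(14, 5) (g = Add(4, Mul(Rational(1, 5), -6)) = Add(4, Rational(-6, 5)) = Rational(14, 5) ≈ 2.8000)
Function('t')(s) = Mul(-4, Pow(s, -1))
Function('J')(k) = Rational(-14, 5) (Function('J')(k) = Mul(-1, Rational(14, 5)) = Rational(-14, 5))
Function('b')(a, r) = Add(-1, Mul(Rational(1, 3), a), Mul(Rational(1, 3), r)) (Function('b')(a, r) = Add(-1, Mul(Rational(1, 3), Add(a, r))) = Add(-1, Add(Mul(Rational(1, 3), a), Mul(Rational(1, 3), r))) = Add(-1, Mul(Rational(1, 3), a), Mul(Rational(1, 3), r)))
Function('Q')(z) = 1
Add(Function('b')(Function('t')(44), -696), Mul(-1, Function('f')(Function('Q')(Function('J')(6))))) = Add(Add(-1, Mul(Rational(1, 3), Mul(-4, Pow(44, -1))), Mul(Rational(1, 3), -696)), Mul(-1, Pow(1, 2))) = Add(Add(-1, Mul(Rational(1, 3), Mul(-4, Rational(1, 44))), -232), Mul(-1, 1)) = Add(Add(-1, Mul(Rational(1, 3), Rational(-1, 11)), -232), -1) = Add(Add(-1, Rational(-1, 33), -232), -1) = Add(Rational(-7690, 33), -1) = Rational(-7723, 33)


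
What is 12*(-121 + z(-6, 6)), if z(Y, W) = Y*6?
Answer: -1884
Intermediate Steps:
z(Y, W) = 6*Y
12*(-121 + z(-6, 6)) = 12*(-121 + 6*(-6)) = 12*(-121 - 36) = 12*(-157) = -1884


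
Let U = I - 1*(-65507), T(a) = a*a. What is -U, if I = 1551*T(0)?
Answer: -65507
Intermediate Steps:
T(a) = a²
I = 0 (I = 1551*0² = 1551*0 = 0)
U = 65507 (U = 0 - 1*(-65507) = 0 + 65507 = 65507)
-U = -1*65507 = -65507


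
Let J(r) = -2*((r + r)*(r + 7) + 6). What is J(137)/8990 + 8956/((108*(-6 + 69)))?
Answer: -57060557/7645995 ≈ -7.4628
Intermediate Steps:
J(r) = -12 - 4*r*(7 + r) (J(r) = -2*((2*r)*(7 + r) + 6) = -2*(2*r*(7 + r) + 6) = -2*(6 + 2*r*(7 + r)) = -12 - 4*r*(7 + r))
J(137)/8990 + 8956/((108*(-6 + 69))) = (-12 - 28*137 - 4*137²)/8990 + 8956/((108*(-6 + 69))) = (-12 - 3836 - 4*18769)*(1/8990) + 8956/((108*63)) = (-12 - 3836 - 75076)*(1/8990) + 8956/6804 = -78924*1/8990 + 8956*(1/6804) = -39462/4495 + 2239/1701 = -57060557/7645995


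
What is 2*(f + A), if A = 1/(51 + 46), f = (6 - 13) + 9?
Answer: 390/97 ≈ 4.0206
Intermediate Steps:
f = 2 (f = -7 + 9 = 2)
A = 1/97 ≈ 0.010309
2*(f + A) = 2*(2 + 1/97) = 2*(195/97) = 390/97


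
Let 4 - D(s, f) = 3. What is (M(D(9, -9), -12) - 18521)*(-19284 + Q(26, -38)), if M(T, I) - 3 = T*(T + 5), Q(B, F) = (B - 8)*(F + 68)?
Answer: 346988928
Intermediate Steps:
Q(B, F) = (-8 + B)*(68 + F)
D(s, f) = 1 (D(s, f) = 4 - 1*3 = 4 - 3 = 1)
M(T, I) = 3 + T*(5 + T) (M(T, I) = 3 + T*(T + 5) = 3 + T*(5 + T))
(M(D(9, -9), -12) - 18521)*(-19284 + Q(26, -38)) = ((3 + 1² + 5*1) - 18521)*(-19284 + (-544 - 8*(-38) + 68*26 + 26*(-38))) = ((3 + 1 + 5) - 18521)*(-19284 + (-544 + 304 + 1768 - 988)) = (9 - 18521)*(-19284 + 540) = -18512*(-18744) = 346988928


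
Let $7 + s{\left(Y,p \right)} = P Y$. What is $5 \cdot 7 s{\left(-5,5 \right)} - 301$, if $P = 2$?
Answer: $-896$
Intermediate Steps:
$s{\left(Y,p \right)} = -7 + 2 Y$
$5 \cdot 7 s{\left(-5,5 \right)} - 301 = 5 \cdot 7 \left(-7 + 2 \left(-5\right)\right) - 301 = 35 \left(-7 - 10\right) - 301 = 35 \left(-17\right) - 301 = -595 - 301 = -896$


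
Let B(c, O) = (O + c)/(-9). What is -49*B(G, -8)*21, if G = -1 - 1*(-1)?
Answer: -2744/3 ≈ -914.67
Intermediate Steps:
G = 0 (G = -1 + 1 = 0)
B(c, O) = -O/9 - c/9 (B(c, O) = (O + c)*(-⅑) = -O/9 - c/9)
-49*B(G, -8)*21 = -49*(-⅑*(-8) - ⅑*0)*21 = -49*(8/9 + 0)*21 = -49*8/9*21 = -392/9*21 = -2744/3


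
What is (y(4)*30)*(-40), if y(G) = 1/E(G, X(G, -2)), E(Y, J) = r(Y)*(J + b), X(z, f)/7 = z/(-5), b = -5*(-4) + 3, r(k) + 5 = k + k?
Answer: -2000/87 ≈ -22.988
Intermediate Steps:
r(k) = -5 + 2*k (r(k) = -5 + (k + k) = -5 + 2*k)
b = 23 (b = 20 + 3 = 23)
X(z, f) = -7*z/5 (X(z, f) = 7*(z/(-5)) = 7*(z*(-⅕)) = 7*(-z/5) = -7*z/5)
E(Y, J) = (-5 + 2*Y)*(23 + J) (E(Y, J) = (-5 + 2*Y)*(J + 23) = (-5 + 2*Y)*(23 + J))
y(G) = 1/((-5 + 2*G)*(23 - 7*G/5))
(y(4)*30)*(-40) = (-5/((-115 + 7*4)*(-5 + 2*4))*30)*(-40) = (-5/((-115 + 28)*(-5 + 8))*30)*(-40) = (-5/(-87*3)*30)*(-40) = (-5*(-1/87)*⅓*30)*(-40) = ((5/261)*30)*(-40) = (50/87)*(-40) = -2000/87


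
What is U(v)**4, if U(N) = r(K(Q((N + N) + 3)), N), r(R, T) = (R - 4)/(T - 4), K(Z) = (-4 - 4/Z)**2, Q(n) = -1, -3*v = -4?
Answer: 81/16 ≈ 5.0625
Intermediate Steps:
v = 4/3 (v = -1/3*(-4) = 4/3 ≈ 1.3333)
r(R, T) = (-4 + R)/(-4 + T)
U(N) = -4/(-4 + N) (U(N) = (-4 + 16*(1 - 1)**2/(-1)**2)/(-4 + N) = (-4 + 16*1*0**2)/(-4 + N) = (-4 + 16*1*0)/(-4 + N) = (-4 + 0)/(-4 + N) = -4/(-4 + N))
U(v)**4 = (-4/(-4 + 4/3))**4 = (-4/(-8/3))**4 = (-4*(-3/8))**4 = (3/2)**4 = 81/16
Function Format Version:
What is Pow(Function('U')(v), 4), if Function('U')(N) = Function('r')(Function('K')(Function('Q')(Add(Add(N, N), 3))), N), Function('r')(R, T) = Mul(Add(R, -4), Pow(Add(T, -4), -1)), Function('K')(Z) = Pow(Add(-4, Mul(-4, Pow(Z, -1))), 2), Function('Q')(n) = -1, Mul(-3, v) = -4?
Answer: Rational(81, 16) ≈ 5.0625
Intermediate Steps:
v = Rational(4, 3) (v = Mul(Rational(-1, 3), -4) = Rational(4, 3) ≈ 1.3333)
Function('r')(R, T) = Mul(Pow(Add(-4, T), -1), Add(-4, R)) (Function('r')(R, T) = Mul(Add(-4, R), Pow(Add(-4, T), -1)) = Mul(Pow(Add(-4, T), -1), Add(-4, R)))
Function('U')(N) = Mul(-4, Pow(Add(-4, N), -1)) (Function('U')(N) = Mul(Pow(Add(-4, N), -1), Add(-4, Mul(16, Pow(-1, -2), Pow(Add(1, -1), 2)))) = Mul(Pow(Add(-4, N), -1), Add(-4, Mul(16, 1, Pow(0, 2)))) = Mul(Pow(Add(-4, N), -1), Add(-4, Mul(16, 1, 0))) = Mul(Pow(Add(-4, N), -1), Add(-4, 0)) = Mul(Pow(Add(-4, N), -1), -4) = Mul(-4, Pow(Add(-4, N), -1)))
Pow(Function('U')(v), 4) = Pow(Mul(-4, Pow(Add(-4, Rational(4, 3)), -1)), 4) = Pow(Mul(-4, Pow(Rational(-8, 3), -1)), 4) = Pow(Mul(-4, Rational(-3, 8)), 4) = Pow(Rational(3, 2), 4) = Rational(81, 16)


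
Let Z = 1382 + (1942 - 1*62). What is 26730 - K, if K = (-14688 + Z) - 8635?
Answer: 46791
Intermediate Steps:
Z = 3262 (Z = 1382 + (1942 - 62) = 1382 + 1880 = 3262)
K = -20061 (K = (-14688 + 3262) - 8635 = -11426 - 8635 = -20061)
26730 - K = 26730 - 1*(-20061) = 26730 + 20061 = 46791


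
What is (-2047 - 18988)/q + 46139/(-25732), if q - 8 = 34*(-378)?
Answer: -6417087/41312726 ≈ -0.15533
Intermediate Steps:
q = -12844 (q = 8 + 34*(-378) = 8 - 12852 = -12844)
(-2047 - 18988)/q + 46139/(-25732) = (-2047 - 18988)/(-12844) + 46139/(-25732) = -21035*(-1/12844) + 46139*(-1/25732) = 21035/12844 - 46139/25732 = -6417087/41312726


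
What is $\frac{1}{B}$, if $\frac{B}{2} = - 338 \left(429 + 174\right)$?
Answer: $- \frac{1}{407628} \approx -2.4532 \cdot 10^{-6}$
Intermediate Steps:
$B = -407628$ ($B = 2 \left(- 338 \left(429 + 174\right)\right) = 2 \left(\left(-338\right) 603\right) = 2 \left(-203814\right) = -407628$)
$\frac{1}{B} = \frac{1}{-407628} = - \frac{1}{407628}$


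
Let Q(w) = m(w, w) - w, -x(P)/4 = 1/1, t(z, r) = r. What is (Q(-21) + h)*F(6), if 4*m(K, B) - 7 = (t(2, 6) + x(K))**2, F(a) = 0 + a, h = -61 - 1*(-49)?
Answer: 141/2 ≈ 70.500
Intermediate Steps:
x(P) = -4 (x(P) = -4/1 = -4)
h = -12 (h = -61 + 49 = -12)
F(a) = a
m(K, B) = 11/4 (m(K, B) = 7/4 + (6 - 4)**2/4 = 7/4 + (1/4)*2**2 = 7/4 + (1/4)*4 = 7/4 + 1 = 11/4)
Q(w) = 11/4 - w
(Q(-21) + h)*F(6) = ((11/4 - 1*(-21)) - 12)*6 = ((11/4 + 21) - 12)*6 = (95/4 - 12)*6 = (47/4)*6 = 141/2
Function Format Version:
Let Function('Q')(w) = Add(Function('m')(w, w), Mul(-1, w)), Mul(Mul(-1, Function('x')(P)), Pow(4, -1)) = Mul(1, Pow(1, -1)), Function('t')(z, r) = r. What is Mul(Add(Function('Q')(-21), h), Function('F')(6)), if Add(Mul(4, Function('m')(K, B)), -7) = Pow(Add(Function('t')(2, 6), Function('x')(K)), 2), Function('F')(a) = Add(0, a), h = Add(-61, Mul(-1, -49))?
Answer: Rational(141, 2) ≈ 70.500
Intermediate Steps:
Function('x')(P) = -4 (Function('x')(P) = Mul(-4, Mul(1, Pow(1, -1))) = Mul(-4, Mul(1, 1)) = Mul(-4, 1) = -4)
h = -12 (h = Add(-61, 49) = -12)
Function('F')(a) = a
Function('m')(K, B) = Rational(11, 4) (Function('m')(K, B) = Add(Rational(7, 4), Mul(Rational(1, 4), Pow(Add(6, -4), 2))) = Add(Rational(7, 4), Mul(Rational(1, 4), Pow(2, 2))) = Add(Rational(7, 4), Mul(Rational(1, 4), 4)) = Add(Rational(7, 4), 1) = Rational(11, 4))
Function('Q')(w) = Add(Rational(11, 4), Mul(-1, w))
Mul(Add(Function('Q')(-21), h), Function('F')(6)) = Mul(Add(Add(Rational(11, 4), Mul(-1, -21)), -12), 6) = Mul(Add(Add(Rational(11, 4), 21), -12), 6) = Mul(Add(Rational(95, 4), -12), 6) = Mul(Rational(47, 4), 6) = Rational(141, 2)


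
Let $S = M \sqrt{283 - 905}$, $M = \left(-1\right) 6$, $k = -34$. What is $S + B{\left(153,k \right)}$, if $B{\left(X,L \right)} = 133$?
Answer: $133 - 6 i \sqrt{622} \approx 133.0 - 149.64 i$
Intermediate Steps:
$M = -6$
$S = - 6 i \sqrt{622}$ ($S = - 6 \sqrt{283 - 905} = - 6 \sqrt{-622} = - 6 i \sqrt{622} \approx - 149.64 i$)
$S + B{\left(153,k \right)} = - 6 i \sqrt{622} + 133 = 133 - 6 i \sqrt{622}$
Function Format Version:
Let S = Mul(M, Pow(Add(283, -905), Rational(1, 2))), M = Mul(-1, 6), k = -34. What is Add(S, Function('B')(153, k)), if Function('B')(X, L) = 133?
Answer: Add(133, Mul(-6, I, Pow(622, Rational(1, 2)))) ≈ Add(133.00, Mul(-149.64, I))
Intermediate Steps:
M = -6
S = Mul(-6, I, Pow(622, Rational(1, 2))) (S = Mul(-6, Pow(Add(283, -905), Rational(1, 2))) = Mul(-6, Pow(-622, Rational(1, 2))) = Mul(-6, Mul(I, Pow(622, Rational(1, 2)))) = Mul(-6, I, Pow(622, Rational(1, 2))) ≈ Mul(-149.64, I))
Add(S, Function('B')(153, k)) = Add(Mul(-6, I, Pow(622, Rational(1, 2))), 133) = Add(133, Mul(-6, I, Pow(622, Rational(1, 2))))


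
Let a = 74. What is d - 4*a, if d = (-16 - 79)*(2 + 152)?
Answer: -14926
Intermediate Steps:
d = -14630 (d = -95*154 = -14630)
d - 4*a = -14630 - 4*74 = -14630 - 296 = -14926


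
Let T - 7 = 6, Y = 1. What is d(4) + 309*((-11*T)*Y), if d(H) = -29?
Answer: -44216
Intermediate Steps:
T = 13 (T = 7 + 6 = 13)
d(4) + 309*((-11*T)*Y) = -29 + 309*(-11*13*1) = -29 + 309*(-143*1) = -29 + 309*(-143) = -29 - 44187 = -44216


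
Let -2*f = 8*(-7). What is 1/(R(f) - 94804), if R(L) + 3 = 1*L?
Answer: -1/94779 ≈ -1.0551e-5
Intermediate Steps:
f = 28 (f = -4*(-7) = -1/2*(-56) = 28)
R(L) = -3 + L (R(L) = -3 + 1*L = -3 + L)
1/(R(f) - 94804) = 1/((-3 + 28) - 94804) = 1/(25 - 94804) = 1/(-94779) = -1/94779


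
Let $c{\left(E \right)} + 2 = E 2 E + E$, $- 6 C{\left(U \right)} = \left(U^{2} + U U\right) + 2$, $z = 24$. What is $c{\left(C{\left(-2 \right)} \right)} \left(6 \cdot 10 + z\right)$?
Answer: $\frac{476}{3} \approx 158.67$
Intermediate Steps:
$C{\left(U \right)} = - \frac{1}{3} - \frac{U^{2}}{3}$ ($C{\left(U \right)} = - \frac{\left(U^{2} + U U\right) + 2}{6} = - \frac{\left(U^{2} + U^{2}\right) + 2}{6} = - \frac{2 U^{2} + 2}{6} = - \frac{2 + 2 U^{2}}{6} = - \frac{1}{3} - \frac{U^{2}}{3}$)
$c{\left(E \right)} = -2 + E + 2 E^{2}$ ($c{\left(E \right)} = -2 + \left(E 2 E + E\right) = -2 + \left(2 E E + E\right) = -2 + \left(2 E^{2} + E\right) = -2 + \left(E + 2 E^{2}\right) = -2 + E + 2 E^{2}$)
$c{\left(C{\left(-2 \right)} \right)} \left(6 \cdot 10 + z\right) = \left(-2 - \left(\frac{1}{3} + \frac{\left(-2\right)^{2}}{3}\right) + 2 \left(- \frac{1}{3} - \frac{\left(-2\right)^{2}}{3}\right)^{2}\right) \left(6 \cdot 10 + 24\right) = \left(-2 - \frac{5}{3} + 2 \left(- \frac{1}{3} - \frac{4}{3}\right)^{2}\right) \left(60 + 24\right) = \left(-2 - \frac{5}{3} + 2 \left(- \frac{1}{3} - \frac{4}{3}\right)^{2}\right) 84 = \left(-2 - \frac{5}{3} + 2 \left(- \frac{5}{3}\right)^{2}\right) 84 = \left(-2 - \frac{5}{3} + 2 \cdot \frac{25}{9}\right) 84 = \left(-2 - \frac{5}{3} + \frac{50}{9}\right) 84 = \frac{17}{9} \cdot 84 = \frac{476}{3}$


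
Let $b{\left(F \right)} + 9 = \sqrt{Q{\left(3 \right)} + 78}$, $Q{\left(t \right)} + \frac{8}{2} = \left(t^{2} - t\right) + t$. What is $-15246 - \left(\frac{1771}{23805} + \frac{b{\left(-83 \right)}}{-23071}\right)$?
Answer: $- \frac{364053168092}{23878485} + \frac{\sqrt{83}}{23071} \approx -15246.0$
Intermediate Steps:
$Q{\left(t \right)} = -4 + t^{2}$ ($Q{\left(t \right)} = -4 + \left(\left(t^{2} - t\right) + t\right) = -4 + t^{2}$)
$b{\left(F \right)} = -9 + \sqrt{83}$ ($b{\left(F \right)} = -9 + \sqrt{\left(-4 + 3^{2}\right) + 78} = -9 + \sqrt{\left(-4 + 9\right) + 78} = -9 + \sqrt{5 + 78} = -9 + \sqrt{83}$)
$-15246 - \left(\frac{1771}{23805} + \frac{b{\left(-83 \right)}}{-23071}\right) = -15246 - \left(\frac{1771}{23805} + \frac{-9 + \sqrt{83}}{-23071}\right) = -15246 - \left(1771 \cdot \frac{1}{23805} + \left(-9 + \sqrt{83}\right) \left(- \frac{1}{23071}\right)\right) = -15246 - \left(\frac{77}{1035} + \left(\frac{9}{23071} - \frac{\sqrt{83}}{23071}\right)\right) = -15246 - \left(\frac{1785782}{23878485} - \frac{\sqrt{83}}{23071}\right) = - \frac{364053168092}{23878485} + \frac{\sqrt{83}}{23071}$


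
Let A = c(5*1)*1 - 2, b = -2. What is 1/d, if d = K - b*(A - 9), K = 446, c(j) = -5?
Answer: 1/414 ≈ 0.0024155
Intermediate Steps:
A = -7 (A = -5*1 - 2 = -5 - 2 = -7)
d = 414 (d = 446 - (-2)*(-7 - 9) = 446 - (-2)*(-16) = 446 - 1*32 = 446 - 32 = 414)
1/d = 1/414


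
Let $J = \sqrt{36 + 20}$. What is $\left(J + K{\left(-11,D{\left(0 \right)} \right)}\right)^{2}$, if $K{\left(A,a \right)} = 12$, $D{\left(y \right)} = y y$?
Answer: $200 + 48 \sqrt{14} \approx 379.6$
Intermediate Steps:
$D{\left(y \right)} = y^{2}$
$J = 2 \sqrt{14}$ ($J = \sqrt{56} = 2 \sqrt{14} \approx 7.4833$)
$\left(J + K{\left(-11,D{\left(0 \right)} \right)}\right)^{2} = \left(2 \sqrt{14} + 12\right)^{2} = \left(12 + 2 \sqrt{14}\right)^{2}$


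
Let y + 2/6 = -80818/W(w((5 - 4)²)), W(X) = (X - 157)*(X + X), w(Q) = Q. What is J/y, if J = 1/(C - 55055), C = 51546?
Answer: -156/141612713 ≈ -1.1016e-6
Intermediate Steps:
J = -1/3509 (J = 1/(51546 - 55055) = 1/(-3509) = -1/3509 ≈ -0.00028498)
W(X) = 2*X*(-157 + X) (W(X) = (-157 + X)*(2*X) = 2*X*(-157 + X))
y = 40357/156 (y = -⅓ - 80818*1/(2*(-157 + (5 - 4)²)*(5 - 4)²) = -⅓ - 80818*1/(2*(-157 + 1²)) = -⅓ - 80818*1/(2*(-157 + 1)) = -⅓ - 80818/(2*1*(-156)) = -⅓ - 80818/(-312) = -⅓ - 80818*(-1/312) = -⅓ + 40409/156 = 40357/156 ≈ 258.70)
J/y = -1/(3509*40357/156) = -1/3509*156/40357 = -156/141612713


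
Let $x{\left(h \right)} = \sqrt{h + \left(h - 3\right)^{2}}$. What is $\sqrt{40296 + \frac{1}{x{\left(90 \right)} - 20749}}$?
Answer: $\frac{\sqrt{836101703 - 120888 \sqrt{851}}}{\sqrt{20749 - 3 \sqrt{851}}} \approx 200.74$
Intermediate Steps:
$x{\left(h \right)} = \sqrt{h + \left(-3 + h\right)^{2}}$
$\sqrt{40296 + \frac{1}{x{\left(90 \right)} - 20749}} = \sqrt{40296 + \frac{1}{\sqrt{90 + \left(-3 + 90\right)^{2}} - 20749}} = \sqrt{40296 + \frac{1}{\sqrt{90 + 87^{2}} - 20749}} = \sqrt{40296 + \frac{1}{\sqrt{90 + 7569} - 20749}} = \sqrt{40296 + \frac{1}{\sqrt{7659} - 20749}} = \sqrt{40296 + \frac{1}{3 \sqrt{851} - 20749}} = \sqrt{40296 + \frac{1}{-20749 + 3 \sqrt{851}}}$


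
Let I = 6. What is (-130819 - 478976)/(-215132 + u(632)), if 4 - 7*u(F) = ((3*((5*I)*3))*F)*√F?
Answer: -286969527/720302992 + 260138547*√158/2881211968 ≈ 0.73650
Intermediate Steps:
u(F) = 4/7 - 270*F^(3/2)/7 (u(F) = 4/7 - (3*((5*6)*3))*F*√F/7 = 4/7 - (3*(30*3))*F*√F/7 = 4/7 - (3*90)*F*√F/7 = 4/7 - 270*F*√F/7 = 4/7 - 270*F^(3/2)/7)
(-130819 - 478976)/(-215132 + u(632)) = (-130819 - 478976)/(-215132 + (4/7 - 341280*√158/7)) = -609795/(-215132 + (4/7 - 341280*√158/7)) = -609795/(-1505920/7 - 341280*√158/7)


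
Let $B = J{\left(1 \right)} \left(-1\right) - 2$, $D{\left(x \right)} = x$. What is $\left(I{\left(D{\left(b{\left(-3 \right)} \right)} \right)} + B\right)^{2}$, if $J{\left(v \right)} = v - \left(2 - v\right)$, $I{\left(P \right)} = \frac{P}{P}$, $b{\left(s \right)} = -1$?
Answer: $1$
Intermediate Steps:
$I{\left(P \right)} = 1$
$J{\left(v \right)} = -2 + 2 v$ ($J{\left(v \right)} = v + \left(-2 + v\right) = -2 + 2 v$)
$B = -2$ ($B = \left(-2 + 2 \cdot 1\right) \left(-1\right) - 2 = \left(-2 + 2\right) \left(-1\right) - 2 = 0 \left(-1\right) - 2 = 0 - 2 = -2$)
$\left(I{\left(D{\left(b{\left(-3 \right)} \right)} \right)} + B\right)^{2} = \left(1 - 2\right)^{2} = \left(-1\right)^{2} = 1$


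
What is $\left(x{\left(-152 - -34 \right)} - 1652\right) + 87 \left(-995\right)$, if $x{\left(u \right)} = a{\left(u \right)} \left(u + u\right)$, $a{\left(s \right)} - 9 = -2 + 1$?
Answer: $-90105$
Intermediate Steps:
$a{\left(s \right)} = 8$ ($a{\left(s \right)} = 9 + \left(-2 + 1\right) = 9 - 1 = 8$)
$x{\left(u \right)} = 16 u$ ($x{\left(u \right)} = 8 \left(u + u\right) = 8 \cdot 2 u = 16 u$)
$\left(x{\left(-152 - -34 \right)} - 1652\right) + 87 \left(-995\right) = \left(16 \left(-152 - -34\right) - 1652\right) + 87 \left(-995\right) = \left(16 \left(-152 + 34\right) - 1652\right) - 86565 = \left(16 \left(-118\right) - 1652\right) - 86565 = \left(-1888 - 1652\right) - 86565 = -3540 - 86565 = -90105$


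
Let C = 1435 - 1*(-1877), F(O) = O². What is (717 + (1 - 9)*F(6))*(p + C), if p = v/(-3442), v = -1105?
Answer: 4891032861/3442 ≈ 1.4210e+6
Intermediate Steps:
p = 1105/3442 (p = -1105/(-3442) = -1105*(-1/3442) = 1105/3442 ≈ 0.32103)
C = 3312 (C = 1435 + 1877 = 3312)
(717 + (1 - 9)*F(6))*(p + C) = (717 + (1 - 9)*6²)*(1105/3442 + 3312) = (717 - 8*36)*(11401009/3442) = (717 - 288)*(11401009/3442) = 429*(11401009/3442) = 4891032861/3442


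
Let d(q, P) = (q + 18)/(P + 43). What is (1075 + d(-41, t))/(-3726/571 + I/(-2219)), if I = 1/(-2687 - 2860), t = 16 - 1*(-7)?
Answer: -166165903198127/1008976367234 ≈ -164.69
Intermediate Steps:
t = 23 (t = 16 + 7 = 23)
d(q, P) = (18 + q)/(43 + P)
I = -1/5547 (I = 1/(-5547) = -1/5547 ≈ -0.00018028)
(1075 + d(-41, t))/(-3726/571 + I/(-2219)) = (1075 + (18 - 41)/(43 + 23))/(-3726/571 - 1/5547/(-2219)) = (1075 - 23/66)/(-3726*1/571 - 1/5547*(-1/2219)) = (1075 + (1/66)*(-23))/(-3726/571 + 1/12308793) = (1075 - 23/66)/(-45862562147/7028320803) = (70927/66)*(-7028320803/45862562147) = -166165903198127/1008976367234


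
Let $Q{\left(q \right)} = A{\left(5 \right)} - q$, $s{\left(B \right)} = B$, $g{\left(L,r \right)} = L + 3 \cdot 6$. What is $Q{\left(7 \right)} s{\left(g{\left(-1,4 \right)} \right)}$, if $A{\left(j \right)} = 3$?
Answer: $-68$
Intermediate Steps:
$g{\left(L,r \right)} = 18 + L$ ($g{\left(L,r \right)} = L + 18 = 18 + L$)
$Q{\left(q \right)} = 3 - q$
$Q{\left(7 \right)} s{\left(g{\left(-1,4 \right)} \right)} = \left(3 - 7\right) \left(18 - 1\right) = \left(3 - 7\right) 17 = \left(-4\right) 17 = -68$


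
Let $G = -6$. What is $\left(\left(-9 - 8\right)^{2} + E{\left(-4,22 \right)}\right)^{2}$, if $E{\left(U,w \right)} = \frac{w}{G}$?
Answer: $\frac{732736}{9} \approx 81415.0$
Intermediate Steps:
$E{\left(U,w \right)} = - \frac{w}{6}$ ($E{\left(U,w \right)} = \frac{w}{-6} = w \left(- \frac{1}{6}\right) = - \frac{w}{6}$)
$\left(\left(-9 - 8\right)^{2} + E{\left(-4,22 \right)}\right)^{2} = \left(\left(-9 - 8\right)^{2} - \frac{11}{3}\right)^{2} = \left(\left(-17\right)^{2} - \frac{11}{3}\right)^{2} = \left(289 - \frac{11}{3}\right)^{2} = \left(\frac{856}{3}\right)^{2} = \frac{732736}{9}$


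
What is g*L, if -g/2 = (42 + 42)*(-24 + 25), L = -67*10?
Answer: 112560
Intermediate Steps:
L = -670
g = -168 (g = -2*(42 + 42)*(-24 + 25) = -168 ≈ -168.00)
g*L = -168*(-670) = 112560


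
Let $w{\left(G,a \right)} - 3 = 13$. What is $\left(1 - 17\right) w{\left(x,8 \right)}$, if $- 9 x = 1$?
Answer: $-256$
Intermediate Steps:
$x = - \frac{1}{9}$ ($x = \left(- \frac{1}{9}\right) 1 = - \frac{1}{9} \approx -0.11111$)
$w{\left(G,a \right)} = 16$ ($w{\left(G,a \right)} = 3 + 13 = 16$)
$\left(1 - 17\right) w{\left(x,8 \right)} = \left(1 - 17\right) 16 = \left(-16\right) 16 = -256$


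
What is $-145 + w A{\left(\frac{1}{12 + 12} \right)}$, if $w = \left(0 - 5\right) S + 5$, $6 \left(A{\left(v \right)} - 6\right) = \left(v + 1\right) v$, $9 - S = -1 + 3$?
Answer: $- \frac{187325}{576} \approx -325.22$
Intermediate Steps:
$S = 7$ ($S = 9 - \left(-1 + 3\right) = 9 - 2 = 7$)
$A{\left(v \right)} = 6 + \frac{v \left(1 + v\right)}{6}$ ($A{\left(v \right)} = 6 + \frac{\left(v + 1\right) v}{6} = 6 + \frac{\left(1 + v\right) v}{6} = 6 + \frac{v \left(1 + v\right)}{6}$)
$w = -30$ ($w = \left(0 - 5\right) 7 + 5 = \left(-5\right) 7 + 5 = -35 + 5 = -30$)
$-145 + w A{\left(\frac{1}{12 + 12} \right)} = -145 - 30 \left(6 + \frac{1}{6 \left(12 + 12\right)} + \frac{\left(\frac{1}{12 + 12}\right)^{2}}{6}\right) = -145 - 30 \left(6 + \frac{1}{6 \cdot 24} + \frac{\left(\frac{1}{24}\right)^{2}}{6}\right) = -145 - 30 \left(6 + \frac{1}{6} \cdot \frac{1}{24} + \frac{1}{6 \cdot 576}\right) = -145 - 30 \left(6 + \frac{1}{144} + \frac{1}{6} \cdot \frac{1}{576}\right) = -145 - 30 \left(6 + \frac{1}{144} + \frac{1}{3456}\right) = -145 - \frac{103805}{576} = - \frac{187325}{576}$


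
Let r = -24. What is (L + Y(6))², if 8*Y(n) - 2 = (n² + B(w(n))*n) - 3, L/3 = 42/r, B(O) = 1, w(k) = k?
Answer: 1/64 ≈ 0.015625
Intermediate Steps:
L = -21/4 (L = 3*(42/(-24)) = 3*(42*(-1/24)) = 3*(-7/4) = -21/4 ≈ -5.2500)
Y(n) = -⅛ + n/8 + n²/8 (Y(n) = ¼ + ((n² + 1*n) - 3)/8 = ¼ + ((n² + n) - 3)/8 = ¼ + ((n + n²) - 3)/8 = ¼ + (-3 + n + n²)/8 = ¼ + (-3/8 + n/8 + n²/8) = -⅛ + n/8 + n²/8)
(L + Y(6))² = (-21/4 + (-⅛ + (⅛)*6 + (⅛)*6²))² = (-21/4 + (-⅛ + ¾ + (⅛)*36))² = (-21/4 + (-⅛ + ¾ + 9/2))² = (-21/4 + 41/8)² = (-⅛)² = 1/64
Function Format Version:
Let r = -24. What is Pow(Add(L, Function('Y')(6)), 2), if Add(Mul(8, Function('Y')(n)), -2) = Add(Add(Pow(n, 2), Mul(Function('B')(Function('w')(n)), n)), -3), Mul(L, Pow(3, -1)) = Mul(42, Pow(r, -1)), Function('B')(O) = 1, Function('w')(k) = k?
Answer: Rational(1, 64) ≈ 0.015625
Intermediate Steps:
L = Rational(-21, 4) (L = Mul(3, Mul(42, Pow(-24, -1))) = Mul(3, Mul(42, Rational(-1, 24))) = Mul(3, Rational(-7, 4)) = Rational(-21, 4) ≈ -5.2500)
Function('Y')(n) = Add(Rational(-1, 8), Mul(Rational(1, 8), n), Mul(Rational(1, 8), Pow(n, 2))) (Function('Y')(n) = Add(Rational(1, 4), Mul(Rational(1, 8), Add(Add(Pow(n, 2), Mul(1, n)), -3))) = Add(Rational(1, 4), Mul(Rational(1, 8), Add(Add(Pow(n, 2), n), -3))) = Add(Rational(1, 4), Mul(Rational(1, 8), Add(Add(n, Pow(n, 2)), -3))) = Add(Rational(1, 4), Mul(Rational(1, 8), Add(-3, n, Pow(n, 2)))) = Add(Rational(1, 4), Add(Rational(-3, 8), Mul(Rational(1, 8), n), Mul(Rational(1, 8), Pow(n, 2)))) = Add(Rational(-1, 8), Mul(Rational(1, 8), n), Mul(Rational(1, 8), Pow(n, 2))))
Pow(Add(L, Function('Y')(6)), 2) = Pow(Add(Rational(-21, 4), Add(Rational(-1, 8), Mul(Rational(1, 8), 6), Mul(Rational(1, 8), Pow(6, 2)))), 2) = Pow(Add(Rational(-21, 4), Add(Rational(-1, 8), Rational(3, 4), Mul(Rational(1, 8), 36))), 2) = Pow(Add(Rational(-21, 4), Add(Rational(-1, 8), Rational(3, 4), Rational(9, 2))), 2) = Pow(Add(Rational(-21, 4), Rational(41, 8)), 2) = Pow(Rational(-1, 8), 2) = Rational(1, 64)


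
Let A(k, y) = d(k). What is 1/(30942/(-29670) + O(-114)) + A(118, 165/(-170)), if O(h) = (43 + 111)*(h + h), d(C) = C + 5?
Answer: 21356976686/173633997 ≈ 123.00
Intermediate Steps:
d(C) = 5 + C
A(k, y) = 5 + k
O(h) = 308*h (O(h) = 154*(2*h) = 308*h)
1/(30942/(-29670) + O(-114)) + A(118, 165/(-170)) = 1/(30942/(-29670) + 308*(-114)) + (5 + 118) = 1/(30942*(-1/29670) - 35112) + 123 = 1/(-5157/4945 - 35112) + 123 = 1/(-173633997/4945) + 123 = -4945/173633997 + 123 = 21356976686/173633997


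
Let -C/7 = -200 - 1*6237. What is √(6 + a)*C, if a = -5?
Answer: 45059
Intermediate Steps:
C = 45059 (C = -7*(-200 - 1*6237) = -7*(-200 - 6237) = -7*(-6437) = 45059)
√(6 + a)*C = √(6 - 5)*45059 = √1*45059 = 1*45059 = 45059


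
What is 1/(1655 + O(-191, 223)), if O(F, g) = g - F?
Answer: 1/2069 ≈ 0.00048333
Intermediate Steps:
1/(1655 + O(-191, 223)) = 1/(1655 + (223 - 1*(-191))) = 1/(1655 + (223 + 191)) = 1/(1655 + 414) = 1/2069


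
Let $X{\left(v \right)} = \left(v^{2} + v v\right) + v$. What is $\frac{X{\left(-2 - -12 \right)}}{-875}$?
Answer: $- \frac{6}{25} \approx -0.24$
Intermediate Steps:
$X{\left(v \right)} = v + 2 v^{2}$ ($X{\left(v \right)} = \left(v^{2} + v^{2}\right) + v = 2 v^{2} + v = v + 2 v^{2}$)
$\frac{X{\left(-2 - -12 \right)}}{-875} = \frac{\left(-2 - -12\right) \left(1 + 2 \left(-2 - -12\right)\right)}{-875} = \left(-2 + 12\right) \left(1 + 2 \left(-2 + 12\right)\right) \left(- \frac{1}{875}\right) = 10 \left(1 + 2 \cdot 10\right) \left(- \frac{1}{875}\right) = 10 \left(1 + 20\right) \left(- \frac{1}{875}\right) = 10 \cdot 21 \left(- \frac{1}{875}\right) = 210 \left(- \frac{1}{875}\right) = - \frac{6}{25}$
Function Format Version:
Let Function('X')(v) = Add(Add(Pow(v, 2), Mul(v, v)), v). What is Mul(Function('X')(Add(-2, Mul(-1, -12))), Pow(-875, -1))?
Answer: Rational(-6, 25) ≈ -0.24000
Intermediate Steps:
Function('X')(v) = Add(v, Mul(2, Pow(v, 2))) (Function('X')(v) = Add(Add(Pow(v, 2), Pow(v, 2)), v) = Add(Mul(2, Pow(v, 2)), v) = Add(v, Mul(2, Pow(v, 2))))
Mul(Function('X')(Add(-2, Mul(-1, -12))), Pow(-875, -1)) = Mul(Mul(Add(-2, Mul(-1, -12)), Add(1, Mul(2, Add(-2, Mul(-1, -12))))), Pow(-875, -1)) = Mul(Mul(Add(-2, 12), Add(1, Mul(2, Add(-2, 12)))), Rational(-1, 875)) = Mul(Mul(10, Add(1, Mul(2, 10))), Rational(-1, 875)) = Mul(Mul(10, Add(1, 20)), Rational(-1, 875)) = Mul(Mul(10, 21), Rational(-1, 875)) = Mul(210, Rational(-1, 875)) = Rational(-6, 25)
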